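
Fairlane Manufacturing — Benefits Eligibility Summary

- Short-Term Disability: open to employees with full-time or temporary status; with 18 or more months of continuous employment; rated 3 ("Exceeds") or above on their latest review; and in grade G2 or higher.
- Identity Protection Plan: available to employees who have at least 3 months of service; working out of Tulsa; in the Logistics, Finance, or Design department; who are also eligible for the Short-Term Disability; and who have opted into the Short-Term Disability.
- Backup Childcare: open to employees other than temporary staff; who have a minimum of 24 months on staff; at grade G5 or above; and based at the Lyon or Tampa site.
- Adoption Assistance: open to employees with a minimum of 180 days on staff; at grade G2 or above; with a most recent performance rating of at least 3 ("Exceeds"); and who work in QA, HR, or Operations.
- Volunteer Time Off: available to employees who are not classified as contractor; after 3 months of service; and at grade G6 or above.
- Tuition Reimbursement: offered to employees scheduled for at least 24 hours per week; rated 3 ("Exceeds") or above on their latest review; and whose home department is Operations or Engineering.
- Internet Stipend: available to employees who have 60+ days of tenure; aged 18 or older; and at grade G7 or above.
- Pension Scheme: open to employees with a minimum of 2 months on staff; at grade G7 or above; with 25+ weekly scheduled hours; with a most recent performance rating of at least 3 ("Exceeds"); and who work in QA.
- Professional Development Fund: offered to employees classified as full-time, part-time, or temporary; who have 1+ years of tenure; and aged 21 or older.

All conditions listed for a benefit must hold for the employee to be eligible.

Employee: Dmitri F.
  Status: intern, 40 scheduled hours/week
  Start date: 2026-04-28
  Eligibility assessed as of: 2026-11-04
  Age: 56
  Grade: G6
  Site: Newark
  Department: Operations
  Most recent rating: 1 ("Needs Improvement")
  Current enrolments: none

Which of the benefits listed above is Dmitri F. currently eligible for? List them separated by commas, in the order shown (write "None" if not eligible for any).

Service from 2026-04-28 to 2026-11-04: 190 days.
Short-Term Disability — status intern ✗ (requires full-time or temporary) → not eligible.
Identity Protection Plan — service 190 days ≥ 3 months (≈90 days) ✓; site Newark ✗ (not Tulsa) → not eligible.
Backup Childcare — status intern ✓ (not excluded); service 190 days < 24 months (≈720 days) ✗ → not eligible.
Adoption Assistance — service 190 days ≥ 180 days ✓; grade G6 ≥ G2 ✓; rating 1 < 3 ✗ → not eligible.
Volunteer Time Off — status intern ✓ (not excluded); service 190 days ≥ 3 months (≈90 days) ✓; grade G6 ≥ G6 ✓ → eligible.
Tuition Reimbursement — 40 hrs/wk ≥ 24 ✓; rating 1 < 3 ✗ → not eligible.
Internet Stipend — service 190 days ≥ 60 days ✓; age 56 ≥ 18 ✓; grade G6 < G7 ✗ → not eligible.
Pension Scheme — service 190 days ≥ 2 months (≈60 days) ✓; grade G6 < G7 ✗ → not eligible.
Professional Development Fund — status intern ✗ (requires full-time, part-time, or temporary) → not eligible.

Volunteer Time Off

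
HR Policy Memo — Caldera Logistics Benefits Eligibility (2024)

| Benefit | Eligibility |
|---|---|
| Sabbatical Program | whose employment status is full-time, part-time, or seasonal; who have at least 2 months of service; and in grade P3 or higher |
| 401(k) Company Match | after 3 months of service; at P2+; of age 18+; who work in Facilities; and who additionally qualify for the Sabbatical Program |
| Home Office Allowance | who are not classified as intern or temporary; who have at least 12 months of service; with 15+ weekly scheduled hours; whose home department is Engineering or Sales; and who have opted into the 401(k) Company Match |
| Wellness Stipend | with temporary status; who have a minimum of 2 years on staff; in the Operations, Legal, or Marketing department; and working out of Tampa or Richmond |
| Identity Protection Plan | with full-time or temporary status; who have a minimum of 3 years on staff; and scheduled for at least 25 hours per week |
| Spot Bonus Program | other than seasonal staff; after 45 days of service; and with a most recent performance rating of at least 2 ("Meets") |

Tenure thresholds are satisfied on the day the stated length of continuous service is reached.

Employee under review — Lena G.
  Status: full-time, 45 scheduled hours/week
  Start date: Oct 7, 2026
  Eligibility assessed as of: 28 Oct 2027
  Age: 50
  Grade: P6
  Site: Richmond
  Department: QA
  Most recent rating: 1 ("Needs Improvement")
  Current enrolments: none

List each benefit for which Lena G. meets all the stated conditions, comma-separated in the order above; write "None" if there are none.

Sabbatical Program

Service from Oct 7, 2026 to 28 Oct 2027: 386 days.
Sabbatical Program — status full-time ✓; service 386 days ≥ 2 months (≈60 days) ✓; grade P6 ≥ P3 ✓ → eligible.
401(k) Company Match — service 386 days ≥ 3 months (≈90 days) ✓; grade P6 ≥ P2 ✓; age 50 ≥ 18 ✓; dept QA ✗ → not eligible.
Home Office Allowance — status full-time ✓ (not excluded); service 386 days ≥ 12 months (≈360 days) ✓; 45 hrs/wk ≥ 15 ✓; dept QA ✗ → not eligible.
Wellness Stipend — status full-time ✗ (requires temporary) → not eligible.
Identity Protection Plan — status full-time ✓; service 386 days < 3 years (≈1095 days) ✗ → not eligible.
Spot Bonus Program — status full-time ✓ (not excluded); service 386 days ≥ 45 days ✓; rating 1 < 2 ✗ → not eligible.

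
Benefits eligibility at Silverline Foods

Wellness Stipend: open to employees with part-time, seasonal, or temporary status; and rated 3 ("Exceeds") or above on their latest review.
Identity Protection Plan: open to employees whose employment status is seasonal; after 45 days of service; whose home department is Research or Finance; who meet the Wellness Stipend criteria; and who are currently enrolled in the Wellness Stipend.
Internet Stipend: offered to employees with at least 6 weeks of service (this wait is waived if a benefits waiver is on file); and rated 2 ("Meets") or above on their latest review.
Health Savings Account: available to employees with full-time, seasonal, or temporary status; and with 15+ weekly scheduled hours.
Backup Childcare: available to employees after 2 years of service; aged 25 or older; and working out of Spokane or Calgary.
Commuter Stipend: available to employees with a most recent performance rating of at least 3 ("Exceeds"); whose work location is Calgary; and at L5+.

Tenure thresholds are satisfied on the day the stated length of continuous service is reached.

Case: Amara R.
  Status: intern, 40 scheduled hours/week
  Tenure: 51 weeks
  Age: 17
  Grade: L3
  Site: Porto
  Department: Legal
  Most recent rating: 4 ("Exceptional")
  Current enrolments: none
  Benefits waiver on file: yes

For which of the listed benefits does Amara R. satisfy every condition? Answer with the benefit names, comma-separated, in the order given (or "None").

Wellness Stipend — status intern ✗ (requires part-time, seasonal, or temporary) → not eligible.
Identity Protection Plan — status intern ✗ (requires seasonal) → not eligible.
Internet Stipend — benefits waiver on file ✓; rating 4 ≥ 2 ✓ → eligible.
Health Savings Account — status intern ✗ (requires full-time, seasonal, or temporary) → not eligible.
Backup Childcare — service 51 weeks < 2 years (≈730 days) ✗ → not eligible.
Commuter Stipend — rating 4 ≥ 3 ✓; site Porto ✗ (not Calgary) → not eligible.

Internet Stipend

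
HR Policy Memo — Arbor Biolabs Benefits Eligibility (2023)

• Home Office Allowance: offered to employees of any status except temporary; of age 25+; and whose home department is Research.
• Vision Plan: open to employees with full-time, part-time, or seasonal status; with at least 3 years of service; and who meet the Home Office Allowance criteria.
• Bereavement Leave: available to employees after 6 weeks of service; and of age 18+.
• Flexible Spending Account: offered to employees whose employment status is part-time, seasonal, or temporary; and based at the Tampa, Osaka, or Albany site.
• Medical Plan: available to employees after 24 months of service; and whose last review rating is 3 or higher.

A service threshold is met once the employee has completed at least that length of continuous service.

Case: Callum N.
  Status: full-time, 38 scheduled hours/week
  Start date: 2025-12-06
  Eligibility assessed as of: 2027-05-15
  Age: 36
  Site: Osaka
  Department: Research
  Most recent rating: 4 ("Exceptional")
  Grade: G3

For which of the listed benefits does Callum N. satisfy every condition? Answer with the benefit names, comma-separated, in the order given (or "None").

Home Office Allowance, Bereavement Leave

Service from 2025-12-06 to 2027-05-15: 525 days.
Home Office Allowance — status full-time ✓ (not excluded); age 36 ≥ 25 ✓; dept Research ✓ → eligible.
Vision Plan — status full-time ✓; service 525 days < 3 years (≈1095 days) ✗ → not eligible.
Bereavement Leave — service 525 days ≥ 6 weeks (≈42 days) ✓; age 36 ≥ 18 ✓ → eligible.
Flexible Spending Account — status full-time ✗ (requires part-time, seasonal, or temporary) → not eligible.
Medical Plan — service 525 days < 24 months (≈720 days) ✗ → not eligible.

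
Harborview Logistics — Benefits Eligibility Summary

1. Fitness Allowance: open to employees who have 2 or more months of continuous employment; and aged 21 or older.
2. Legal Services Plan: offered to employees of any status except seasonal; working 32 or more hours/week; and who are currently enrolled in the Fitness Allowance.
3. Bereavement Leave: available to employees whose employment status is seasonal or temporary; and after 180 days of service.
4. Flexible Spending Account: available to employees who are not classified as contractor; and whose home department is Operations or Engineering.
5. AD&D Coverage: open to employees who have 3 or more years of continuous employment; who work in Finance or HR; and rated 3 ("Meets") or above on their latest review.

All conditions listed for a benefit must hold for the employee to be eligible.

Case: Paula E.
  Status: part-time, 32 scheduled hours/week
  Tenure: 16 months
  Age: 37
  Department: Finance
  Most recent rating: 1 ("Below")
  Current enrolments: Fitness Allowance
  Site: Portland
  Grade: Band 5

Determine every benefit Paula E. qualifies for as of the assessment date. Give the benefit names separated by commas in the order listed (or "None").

Fitness Allowance, Legal Services Plan

Fitness Allowance — service 16 months ≥ 2 months ✓; age 37 ≥ 21 ✓ → eligible.
Legal Services Plan — status part-time ✓ (not excluded); 32 hrs/wk ≥ 32 ✓; enrolled in Fitness Allowance ✓ → eligible.
Bereavement Leave — status part-time ✗ (requires seasonal or temporary) → not eligible.
Flexible Spending Account — status part-time ✓ (not excluded); dept Finance ✗ → not eligible.
AD&D Coverage — service 16 months < 3 years (≈1095 days) ✗ → not eligible.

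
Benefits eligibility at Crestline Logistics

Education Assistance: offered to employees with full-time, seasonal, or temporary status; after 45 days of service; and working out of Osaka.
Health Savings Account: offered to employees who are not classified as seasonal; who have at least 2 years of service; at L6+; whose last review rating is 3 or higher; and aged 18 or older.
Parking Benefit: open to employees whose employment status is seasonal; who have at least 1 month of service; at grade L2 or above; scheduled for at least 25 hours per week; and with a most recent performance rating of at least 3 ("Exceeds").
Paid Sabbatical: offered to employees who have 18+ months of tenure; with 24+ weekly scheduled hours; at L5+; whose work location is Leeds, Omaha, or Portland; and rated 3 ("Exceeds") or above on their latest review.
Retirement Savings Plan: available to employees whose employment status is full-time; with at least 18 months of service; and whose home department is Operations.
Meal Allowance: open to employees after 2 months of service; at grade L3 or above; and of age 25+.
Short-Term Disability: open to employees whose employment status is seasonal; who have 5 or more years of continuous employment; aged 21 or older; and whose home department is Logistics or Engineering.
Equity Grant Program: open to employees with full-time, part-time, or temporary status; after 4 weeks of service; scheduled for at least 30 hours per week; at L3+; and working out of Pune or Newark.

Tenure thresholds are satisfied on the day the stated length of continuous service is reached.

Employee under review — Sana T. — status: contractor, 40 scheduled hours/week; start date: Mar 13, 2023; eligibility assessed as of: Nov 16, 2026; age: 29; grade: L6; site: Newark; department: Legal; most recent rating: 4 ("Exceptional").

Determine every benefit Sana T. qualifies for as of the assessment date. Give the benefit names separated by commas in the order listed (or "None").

Health Savings Account, Meal Allowance

Service from Mar 13, 2023 to Nov 16, 2026: 1344 days.
Education Assistance — status contractor ✗ (requires full-time, seasonal, or temporary) → not eligible.
Health Savings Account — status contractor ✓ (not excluded); service 1344 days ≥ 2 years (≈730 days) ✓; grade L6 ≥ L6 ✓; rating 4 ≥ 3 ✓; age 29 ≥ 18 ✓ → eligible.
Parking Benefit — status contractor ✗ (requires seasonal) → not eligible.
Paid Sabbatical — service 1344 days ≥ 18 months (≈540 days) ✓; 40 hrs/wk ≥ 24 ✓; grade L6 ≥ L5 ✓; site Newark ✗ (not Leeds, Omaha, or Portland) → not eligible.
Retirement Savings Plan — status contractor ✗ (requires full-time) → not eligible.
Meal Allowance — service 1344 days ≥ 2 months (≈60 days) ✓; grade L6 ≥ L3 ✓; age 29 ≥ 25 ✓ → eligible.
Short-Term Disability — status contractor ✗ (requires seasonal) → not eligible.
Equity Grant Program — status contractor ✗ (requires full-time, part-time, or temporary) → not eligible.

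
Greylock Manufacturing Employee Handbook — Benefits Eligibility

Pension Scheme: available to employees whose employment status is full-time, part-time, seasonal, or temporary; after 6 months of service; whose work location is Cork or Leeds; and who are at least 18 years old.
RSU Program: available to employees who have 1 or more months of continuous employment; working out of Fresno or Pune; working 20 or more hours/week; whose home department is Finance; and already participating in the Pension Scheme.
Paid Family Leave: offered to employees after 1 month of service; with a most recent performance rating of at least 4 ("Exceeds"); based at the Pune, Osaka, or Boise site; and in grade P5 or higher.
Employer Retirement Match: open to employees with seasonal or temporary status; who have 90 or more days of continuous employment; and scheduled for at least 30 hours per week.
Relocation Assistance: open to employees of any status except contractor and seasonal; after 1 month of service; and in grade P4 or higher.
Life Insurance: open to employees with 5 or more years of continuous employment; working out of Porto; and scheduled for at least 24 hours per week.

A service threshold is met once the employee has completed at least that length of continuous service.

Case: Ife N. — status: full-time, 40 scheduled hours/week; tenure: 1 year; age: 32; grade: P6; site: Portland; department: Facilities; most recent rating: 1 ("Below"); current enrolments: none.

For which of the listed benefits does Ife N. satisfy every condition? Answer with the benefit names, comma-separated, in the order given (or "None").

Pension Scheme — status full-time ✓; service 1 year ≥ 6 months (≈180 days) ✓; site Portland ✗ (not Cork or Leeds) → not eligible.
RSU Program — service 1 year ≥ 1 month (≈30 days) ✓; site Portland ✗ (not Fresno or Pune) → not eligible.
Paid Family Leave — service 1 year ≥ 1 month (≈30 days) ✓; rating 1 < 4 ✗ → not eligible.
Employer Retirement Match — status full-time ✗ (requires seasonal or temporary) → not eligible.
Relocation Assistance — status full-time ✓ (not excluded); service 1 year ≥ 1 month (≈30 days) ✓; grade P6 ≥ P4 ✓ → eligible.
Life Insurance — service 1 year < 5 years ✗ → not eligible.

Relocation Assistance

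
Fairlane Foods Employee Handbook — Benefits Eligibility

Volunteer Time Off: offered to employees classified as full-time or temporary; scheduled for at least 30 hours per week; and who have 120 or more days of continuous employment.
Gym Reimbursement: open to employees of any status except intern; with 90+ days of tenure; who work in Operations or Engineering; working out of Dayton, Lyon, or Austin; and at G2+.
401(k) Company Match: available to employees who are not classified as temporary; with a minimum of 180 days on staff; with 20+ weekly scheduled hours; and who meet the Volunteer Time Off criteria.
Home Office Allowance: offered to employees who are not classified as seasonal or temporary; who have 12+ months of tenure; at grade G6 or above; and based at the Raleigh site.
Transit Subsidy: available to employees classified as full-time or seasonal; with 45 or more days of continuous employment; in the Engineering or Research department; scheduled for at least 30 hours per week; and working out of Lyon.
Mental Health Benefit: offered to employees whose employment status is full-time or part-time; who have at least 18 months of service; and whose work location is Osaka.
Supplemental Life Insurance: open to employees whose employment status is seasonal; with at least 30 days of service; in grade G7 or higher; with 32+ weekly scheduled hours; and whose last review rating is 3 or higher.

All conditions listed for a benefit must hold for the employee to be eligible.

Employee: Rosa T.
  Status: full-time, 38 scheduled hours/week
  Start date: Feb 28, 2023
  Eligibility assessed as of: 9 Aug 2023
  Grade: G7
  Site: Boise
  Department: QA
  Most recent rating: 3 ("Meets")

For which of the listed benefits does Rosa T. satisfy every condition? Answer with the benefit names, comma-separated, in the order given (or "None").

Service from Feb 28, 2023 to 9 Aug 2023: 162 days.
Volunteer Time Off — status full-time ✓; 38 hrs/wk ≥ 30 ✓; service 162 days ≥ 120 days ✓ → eligible.
Gym Reimbursement — status full-time ✓ (not excluded); service 162 days ≥ 90 days ✓; dept QA ✗ → not eligible.
401(k) Company Match — status full-time ✓ (not excluded); service 162 days < 180 days ✗ → not eligible.
Home Office Allowance — status full-time ✓ (not excluded); service 162 days < 12 months (≈360 days) ✗ → not eligible.
Transit Subsidy — status full-time ✓; service 162 days ≥ 45 days ✓; dept QA ✗ → not eligible.
Mental Health Benefit — status full-time ✓; service 162 days < 18 months (≈540 days) ✗ → not eligible.
Supplemental Life Insurance — status full-time ✗ (requires seasonal) → not eligible.

Volunteer Time Off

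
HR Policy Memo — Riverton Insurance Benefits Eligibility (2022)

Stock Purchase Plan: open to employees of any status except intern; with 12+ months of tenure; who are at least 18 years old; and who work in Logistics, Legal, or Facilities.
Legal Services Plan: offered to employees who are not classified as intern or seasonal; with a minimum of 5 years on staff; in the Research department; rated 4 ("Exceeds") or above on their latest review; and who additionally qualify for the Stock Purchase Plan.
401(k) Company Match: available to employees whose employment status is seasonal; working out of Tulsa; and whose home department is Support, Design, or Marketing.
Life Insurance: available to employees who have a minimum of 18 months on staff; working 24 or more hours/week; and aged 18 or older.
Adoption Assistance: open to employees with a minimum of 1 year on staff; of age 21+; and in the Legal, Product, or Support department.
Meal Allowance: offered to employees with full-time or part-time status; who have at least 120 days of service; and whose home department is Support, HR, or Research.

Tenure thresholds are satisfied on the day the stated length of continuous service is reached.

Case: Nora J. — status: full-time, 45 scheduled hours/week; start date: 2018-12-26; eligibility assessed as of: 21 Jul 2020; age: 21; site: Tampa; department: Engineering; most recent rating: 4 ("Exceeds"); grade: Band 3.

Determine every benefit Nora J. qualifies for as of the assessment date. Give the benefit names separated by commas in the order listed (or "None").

Service from 2018-12-26 to 21 Jul 2020: 573 days.
Stock Purchase Plan — status full-time ✓ (not excluded); service 573 days ≥ 12 months (≈360 days) ✓; age 21 ≥ 18 ✓; dept Engineering ✗ → not eligible.
Legal Services Plan — status full-time ✓ (not excluded); service 573 days < 5 years (≈1825 days) ✗ → not eligible.
401(k) Company Match — status full-time ✗ (requires seasonal) → not eligible.
Life Insurance — service 573 days ≥ 18 months (≈540 days) ✓; 45 hrs/wk ≥ 24 ✓; age 21 ≥ 18 ✓ → eligible.
Adoption Assistance — service 573 days ≥ 1 year (≈365 days) ✓; age 21 ≥ 21 ✓; dept Engineering ✗ → not eligible.
Meal Allowance — status full-time ✓; service 573 days ≥ 120 days ✓; dept Engineering ✗ → not eligible.

Life Insurance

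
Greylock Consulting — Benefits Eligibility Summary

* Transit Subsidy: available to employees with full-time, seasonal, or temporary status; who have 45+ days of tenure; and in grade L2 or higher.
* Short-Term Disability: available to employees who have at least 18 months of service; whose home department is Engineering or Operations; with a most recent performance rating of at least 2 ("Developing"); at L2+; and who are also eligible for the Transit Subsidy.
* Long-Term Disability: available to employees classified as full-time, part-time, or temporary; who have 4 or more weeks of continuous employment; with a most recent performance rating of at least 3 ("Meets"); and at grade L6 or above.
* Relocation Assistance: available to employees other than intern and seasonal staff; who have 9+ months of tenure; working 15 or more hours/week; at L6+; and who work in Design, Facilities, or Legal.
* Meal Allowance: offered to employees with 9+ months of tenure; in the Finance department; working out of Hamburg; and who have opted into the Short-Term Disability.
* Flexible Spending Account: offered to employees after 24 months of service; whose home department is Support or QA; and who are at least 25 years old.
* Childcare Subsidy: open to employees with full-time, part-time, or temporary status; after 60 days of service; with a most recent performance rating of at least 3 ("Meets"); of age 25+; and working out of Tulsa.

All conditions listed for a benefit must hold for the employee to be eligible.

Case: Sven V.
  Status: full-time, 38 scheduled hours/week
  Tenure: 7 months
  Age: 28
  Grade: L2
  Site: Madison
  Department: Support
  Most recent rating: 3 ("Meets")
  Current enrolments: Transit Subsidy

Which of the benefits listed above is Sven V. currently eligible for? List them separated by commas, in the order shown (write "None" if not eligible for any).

Transit Subsidy — status full-time ✓; service 7 months ≥ 45 days ✓; grade L2 ≥ L2 ✓ → eligible.
Short-Term Disability — service 7 months < 18 months ✗ → not eligible.
Long-Term Disability — status full-time ✓; service 7 months ≥ 4 weeks (≈28 days) ✓; rating 3 ≥ 3 ✓; grade L2 < L6 ✗ → not eligible.
Relocation Assistance — status full-time ✓ (not excluded); service 7 months < 9 months ✗ → not eligible.
Meal Allowance — service 7 months < 9 months ✗ → not eligible.
Flexible Spending Account — service 7 months < 24 months ✗ → not eligible.
Childcare Subsidy — status full-time ✓; service 7 months ≥ 60 days ✓; rating 3 ≥ 3 ✓; age 28 ≥ 25 ✓; site Madison ✗ (not Tulsa) → not eligible.

Transit Subsidy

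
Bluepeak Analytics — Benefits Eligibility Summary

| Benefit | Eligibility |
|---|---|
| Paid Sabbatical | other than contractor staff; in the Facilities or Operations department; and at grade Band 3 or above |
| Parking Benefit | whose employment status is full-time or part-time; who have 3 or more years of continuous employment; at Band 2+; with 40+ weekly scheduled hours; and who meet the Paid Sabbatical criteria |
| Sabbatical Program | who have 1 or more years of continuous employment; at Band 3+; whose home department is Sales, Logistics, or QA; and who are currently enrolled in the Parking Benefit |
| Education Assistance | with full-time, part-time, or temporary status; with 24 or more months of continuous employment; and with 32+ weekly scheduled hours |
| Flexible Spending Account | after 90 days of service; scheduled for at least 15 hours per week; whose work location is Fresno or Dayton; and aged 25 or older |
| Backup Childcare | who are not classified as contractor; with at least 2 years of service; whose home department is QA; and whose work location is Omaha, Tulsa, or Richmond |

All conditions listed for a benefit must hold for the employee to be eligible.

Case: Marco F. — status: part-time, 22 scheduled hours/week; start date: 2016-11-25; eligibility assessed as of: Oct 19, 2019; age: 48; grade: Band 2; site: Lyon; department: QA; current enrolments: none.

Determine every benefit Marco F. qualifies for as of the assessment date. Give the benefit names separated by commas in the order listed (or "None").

None

Service from 2016-11-25 to Oct 19, 2019: 1058 days.
Paid Sabbatical — status part-time ✓ (not excluded); dept QA ✗ → not eligible.
Parking Benefit — status part-time ✓; service 1058 days < 3 years (≈1095 days) ✗ → not eligible.
Sabbatical Program — service 1058 days ≥ 1 year (≈365 days) ✓; grade Band 2 < Band 3 ✗ → not eligible.
Education Assistance — status part-time ✓; service 1058 days ≥ 24 months (≈720 days) ✓; 22 hrs/wk < 32 ✗ → not eligible.
Flexible Spending Account — service 1058 days ≥ 90 days ✓; 22 hrs/wk ≥ 15 ✓; site Lyon ✗ (not Fresno or Dayton) → not eligible.
Backup Childcare — status part-time ✓ (not excluded); service 1058 days ≥ 2 years (≈730 days) ✓; dept QA ✓; site Lyon ✗ (not Omaha, Tulsa, or Richmond) → not eligible.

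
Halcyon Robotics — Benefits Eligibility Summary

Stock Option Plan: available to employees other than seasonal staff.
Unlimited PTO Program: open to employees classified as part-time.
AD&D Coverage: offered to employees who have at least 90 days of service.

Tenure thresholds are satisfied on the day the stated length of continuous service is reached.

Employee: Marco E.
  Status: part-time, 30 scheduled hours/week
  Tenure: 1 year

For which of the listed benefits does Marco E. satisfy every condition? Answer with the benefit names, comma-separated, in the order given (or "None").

Stock Option Plan, Unlimited PTO Program, AD&D Coverage

Stock Option Plan — status part-time ✓ (not excluded) → eligible.
Unlimited PTO Program — status part-time ✓ → eligible.
AD&D Coverage — service 1 year ≥ 90 days ✓ → eligible.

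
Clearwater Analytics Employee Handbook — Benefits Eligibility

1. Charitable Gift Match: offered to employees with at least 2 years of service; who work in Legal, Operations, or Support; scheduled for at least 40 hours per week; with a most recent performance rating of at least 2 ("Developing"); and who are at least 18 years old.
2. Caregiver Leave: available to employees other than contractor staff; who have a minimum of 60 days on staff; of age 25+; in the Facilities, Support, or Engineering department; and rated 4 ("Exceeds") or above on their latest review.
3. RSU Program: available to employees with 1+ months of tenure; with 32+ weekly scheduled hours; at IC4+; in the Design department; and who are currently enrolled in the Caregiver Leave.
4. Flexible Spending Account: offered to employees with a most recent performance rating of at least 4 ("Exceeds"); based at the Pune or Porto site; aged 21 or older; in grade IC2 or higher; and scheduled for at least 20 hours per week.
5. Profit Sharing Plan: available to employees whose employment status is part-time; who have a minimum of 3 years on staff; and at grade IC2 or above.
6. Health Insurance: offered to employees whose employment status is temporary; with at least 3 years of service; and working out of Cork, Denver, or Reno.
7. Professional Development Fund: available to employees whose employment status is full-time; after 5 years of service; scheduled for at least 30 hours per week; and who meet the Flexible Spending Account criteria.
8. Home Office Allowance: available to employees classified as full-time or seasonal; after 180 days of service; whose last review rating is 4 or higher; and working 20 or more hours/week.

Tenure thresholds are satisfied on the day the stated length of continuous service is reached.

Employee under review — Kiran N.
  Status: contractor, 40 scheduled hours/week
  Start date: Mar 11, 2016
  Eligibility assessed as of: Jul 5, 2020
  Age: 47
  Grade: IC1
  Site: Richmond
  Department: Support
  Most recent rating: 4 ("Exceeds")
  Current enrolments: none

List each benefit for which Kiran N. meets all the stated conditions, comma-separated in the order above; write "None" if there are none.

Service from Mar 11, 2016 to Jul 5, 2020: 1577 days.
Charitable Gift Match — service 1577 days ≥ 2 years (≈730 days) ✓; dept Support ✓; 40 hrs/wk ≥ 40 ✓; rating 4 ≥ 2 ✓; age 47 ≥ 18 ✓ → eligible.
Caregiver Leave — status contractor ✗ (excluded) → not eligible.
RSU Program — service 1577 days ≥ 1 month (≈30 days) ✓; 40 hrs/wk ≥ 32 ✓; grade IC1 < IC4 ✗ → not eligible.
Flexible Spending Account — rating 4 ≥ 4 ✓; site Richmond ✗ (not Pune or Porto) → not eligible.
Profit Sharing Plan — status contractor ✗ (requires part-time) → not eligible.
Health Insurance — status contractor ✗ (requires temporary) → not eligible.
Professional Development Fund — status contractor ✗ (requires full-time) → not eligible.
Home Office Allowance — status contractor ✗ (requires full-time or seasonal) → not eligible.

Charitable Gift Match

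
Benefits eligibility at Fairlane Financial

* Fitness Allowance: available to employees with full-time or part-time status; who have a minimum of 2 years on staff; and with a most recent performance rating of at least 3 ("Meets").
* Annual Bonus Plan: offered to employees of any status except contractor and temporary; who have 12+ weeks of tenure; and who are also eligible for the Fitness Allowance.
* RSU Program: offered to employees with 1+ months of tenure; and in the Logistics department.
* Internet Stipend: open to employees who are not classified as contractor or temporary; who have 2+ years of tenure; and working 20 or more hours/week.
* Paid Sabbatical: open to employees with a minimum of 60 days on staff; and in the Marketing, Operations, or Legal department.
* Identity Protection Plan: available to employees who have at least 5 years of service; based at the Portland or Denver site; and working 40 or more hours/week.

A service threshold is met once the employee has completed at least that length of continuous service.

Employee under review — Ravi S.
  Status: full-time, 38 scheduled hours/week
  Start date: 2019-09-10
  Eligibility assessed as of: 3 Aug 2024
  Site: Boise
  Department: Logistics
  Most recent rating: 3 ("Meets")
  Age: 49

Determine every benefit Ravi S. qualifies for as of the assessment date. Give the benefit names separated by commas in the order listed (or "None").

Fitness Allowance, Annual Bonus Plan, RSU Program, Internet Stipend

Service from 2019-09-10 to 3 Aug 2024: 1789 days.
Fitness Allowance — status full-time ✓; service 1789 days ≥ 2 years (≈730 days) ✓; rating 3 ≥ 3 ✓ → eligible.
Annual Bonus Plan — status full-time ✓ (not excluded); service 1789 days ≥ 12 weeks (≈84 days) ✓; eligible for Fitness Allowance ✓ → eligible.
RSU Program — service 1789 days ≥ 1 month (≈30 days) ✓; dept Logistics ✓ → eligible.
Internet Stipend — status full-time ✓ (not excluded); service 1789 days ≥ 2 years (≈730 days) ✓; 38 hrs/wk ≥ 20 ✓ → eligible.
Paid Sabbatical — service 1789 days ≥ 60 days ✓; dept Logistics ✗ → not eligible.
Identity Protection Plan — service 1789 days < 5 years (≈1825 days) ✗ → not eligible.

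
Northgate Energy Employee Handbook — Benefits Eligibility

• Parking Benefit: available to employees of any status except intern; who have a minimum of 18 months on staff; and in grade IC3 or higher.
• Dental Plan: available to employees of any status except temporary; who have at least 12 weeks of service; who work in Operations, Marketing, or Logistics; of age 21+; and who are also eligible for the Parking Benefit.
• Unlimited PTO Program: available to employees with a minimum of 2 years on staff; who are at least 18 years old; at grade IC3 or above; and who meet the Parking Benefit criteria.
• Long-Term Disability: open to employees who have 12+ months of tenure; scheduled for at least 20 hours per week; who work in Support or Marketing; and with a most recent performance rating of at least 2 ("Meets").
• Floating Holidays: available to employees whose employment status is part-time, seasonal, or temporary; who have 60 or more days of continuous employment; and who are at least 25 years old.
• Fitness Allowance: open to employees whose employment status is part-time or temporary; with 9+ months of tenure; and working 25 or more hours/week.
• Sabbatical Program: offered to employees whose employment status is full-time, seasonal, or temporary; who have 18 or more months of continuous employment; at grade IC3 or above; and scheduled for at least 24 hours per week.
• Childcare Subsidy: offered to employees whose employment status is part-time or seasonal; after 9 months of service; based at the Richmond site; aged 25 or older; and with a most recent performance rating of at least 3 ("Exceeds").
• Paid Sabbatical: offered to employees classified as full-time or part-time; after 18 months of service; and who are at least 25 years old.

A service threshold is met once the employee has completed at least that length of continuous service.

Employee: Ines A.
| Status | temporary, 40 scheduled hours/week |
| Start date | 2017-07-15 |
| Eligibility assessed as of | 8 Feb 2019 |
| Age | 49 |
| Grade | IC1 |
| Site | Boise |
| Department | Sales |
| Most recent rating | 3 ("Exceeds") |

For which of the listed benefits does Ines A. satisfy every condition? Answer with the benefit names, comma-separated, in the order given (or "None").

Floating Holidays, Fitness Allowance

Service from 2017-07-15 to 8 Feb 2019: 573 days.
Parking Benefit — status temporary ✓ (not excluded); service 573 days ≥ 18 months (≈540 days) ✓; grade IC1 < IC3 ✗ → not eligible.
Dental Plan — status temporary ✗ (excluded) → not eligible.
Unlimited PTO Program — service 573 days < 2 years (≈730 days) ✗ → not eligible.
Long-Term Disability — service 573 days ≥ 12 months (≈360 days) ✓; 40 hrs/wk ≥ 20 ✓; dept Sales ✗ → not eligible.
Floating Holidays — status temporary ✓; service 573 days ≥ 60 days ✓; age 49 ≥ 25 ✓ → eligible.
Fitness Allowance — status temporary ✓; service 573 days ≥ 9 months (≈270 days) ✓; 40 hrs/wk ≥ 25 ✓ → eligible.
Sabbatical Program — status temporary ✓; service 573 days ≥ 18 months (≈540 days) ✓; grade IC1 < IC3 ✗ → not eligible.
Childcare Subsidy — status temporary ✗ (requires part-time or seasonal) → not eligible.
Paid Sabbatical — status temporary ✗ (requires full-time or part-time) → not eligible.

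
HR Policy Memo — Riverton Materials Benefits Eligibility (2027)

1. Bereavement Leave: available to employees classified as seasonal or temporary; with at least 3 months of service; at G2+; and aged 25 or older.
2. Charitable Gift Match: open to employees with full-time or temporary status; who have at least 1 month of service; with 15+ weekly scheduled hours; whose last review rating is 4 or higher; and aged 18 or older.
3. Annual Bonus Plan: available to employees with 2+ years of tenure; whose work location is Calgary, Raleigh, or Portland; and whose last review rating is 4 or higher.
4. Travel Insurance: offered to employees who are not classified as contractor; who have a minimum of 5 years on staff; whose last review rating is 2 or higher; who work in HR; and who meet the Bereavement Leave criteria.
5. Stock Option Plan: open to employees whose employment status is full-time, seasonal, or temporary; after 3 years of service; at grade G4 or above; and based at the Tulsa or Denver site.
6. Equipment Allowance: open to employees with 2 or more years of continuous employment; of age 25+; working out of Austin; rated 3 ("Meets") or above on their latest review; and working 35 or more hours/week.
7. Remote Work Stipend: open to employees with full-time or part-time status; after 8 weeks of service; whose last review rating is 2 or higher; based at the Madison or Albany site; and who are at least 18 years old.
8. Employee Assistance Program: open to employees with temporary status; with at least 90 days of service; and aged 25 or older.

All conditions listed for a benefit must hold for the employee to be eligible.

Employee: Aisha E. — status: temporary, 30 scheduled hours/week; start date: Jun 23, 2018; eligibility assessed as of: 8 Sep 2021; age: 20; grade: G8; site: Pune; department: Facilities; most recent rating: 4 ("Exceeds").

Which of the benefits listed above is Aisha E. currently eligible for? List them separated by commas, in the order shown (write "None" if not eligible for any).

Charitable Gift Match

Service from Jun 23, 2018 to 8 Sep 2021: 1173 days.
Bereavement Leave — status temporary ✓; service 1173 days ≥ 3 months (≈90 days) ✓; grade G8 ≥ G2 ✓; age 20 < 25 ✗ → not eligible.
Charitable Gift Match — status temporary ✓; service 1173 days ≥ 1 month (≈30 days) ✓; 30 hrs/wk ≥ 15 ✓; rating 4 ≥ 4 ✓; age 20 ≥ 18 ✓ → eligible.
Annual Bonus Plan — service 1173 days ≥ 2 years (≈730 days) ✓; site Pune ✗ (not Calgary, Raleigh, or Portland) → not eligible.
Travel Insurance — status temporary ✓ (not excluded); service 1173 days < 5 years (≈1825 days) ✗ → not eligible.
Stock Option Plan — status temporary ✓; service 1173 days ≥ 3 years (≈1095 days) ✓; grade G8 ≥ G4 ✓; site Pune ✗ (not Tulsa or Denver) → not eligible.
Equipment Allowance — service 1173 days ≥ 2 years (≈730 days) ✓; age 20 < 25 ✗ → not eligible.
Remote Work Stipend — status temporary ✗ (requires full-time or part-time) → not eligible.
Employee Assistance Program — status temporary ✓; service 1173 days ≥ 90 days ✓; age 20 < 25 ✗ → not eligible.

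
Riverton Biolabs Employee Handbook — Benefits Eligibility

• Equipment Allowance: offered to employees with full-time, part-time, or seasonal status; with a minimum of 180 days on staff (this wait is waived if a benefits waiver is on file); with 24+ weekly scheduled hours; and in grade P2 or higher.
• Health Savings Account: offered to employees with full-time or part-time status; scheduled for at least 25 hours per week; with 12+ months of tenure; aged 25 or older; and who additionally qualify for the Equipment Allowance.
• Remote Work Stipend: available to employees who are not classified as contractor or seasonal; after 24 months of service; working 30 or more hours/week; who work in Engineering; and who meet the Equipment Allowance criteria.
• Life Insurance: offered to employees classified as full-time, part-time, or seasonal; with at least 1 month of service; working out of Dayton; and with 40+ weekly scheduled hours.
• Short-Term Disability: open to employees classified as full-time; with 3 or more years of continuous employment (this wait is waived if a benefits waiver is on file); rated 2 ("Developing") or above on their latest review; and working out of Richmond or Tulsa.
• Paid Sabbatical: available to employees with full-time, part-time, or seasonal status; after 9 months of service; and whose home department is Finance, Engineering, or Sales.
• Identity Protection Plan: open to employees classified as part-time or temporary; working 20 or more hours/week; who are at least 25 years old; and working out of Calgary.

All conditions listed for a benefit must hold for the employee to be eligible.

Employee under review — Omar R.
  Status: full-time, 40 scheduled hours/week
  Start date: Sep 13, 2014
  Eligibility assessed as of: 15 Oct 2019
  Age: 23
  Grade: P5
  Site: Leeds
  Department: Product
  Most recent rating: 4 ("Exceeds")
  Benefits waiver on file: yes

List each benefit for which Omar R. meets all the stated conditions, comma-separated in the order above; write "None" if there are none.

Equipment Allowance

Service from Sep 13, 2014 to 15 Oct 2019: 1858 days.
Equipment Allowance — status full-time ✓; benefits waiver on file ✓; 40 hrs/wk ≥ 24 ✓; grade P5 ≥ P2 ✓ → eligible.
Health Savings Account — status full-time ✓; 40 hrs/wk ≥ 25 ✓; service 1858 days ≥ 12 months (≈360 days) ✓; age 23 < 25 ✗ → not eligible.
Remote Work Stipend — status full-time ✓ (not excluded); service 1858 days ≥ 24 months (≈720 days) ✓; 40 hrs/wk ≥ 30 ✓; dept Product ✗ → not eligible.
Life Insurance — status full-time ✓; service 1858 days ≥ 1 month (≈30 days) ✓; site Leeds ✗ (not Dayton) → not eligible.
Short-Term Disability — status full-time ✓; benefits waiver on file ✓; rating 4 ≥ 2 ✓; site Leeds ✗ (not Richmond or Tulsa) → not eligible.
Paid Sabbatical — status full-time ✓; service 1858 days ≥ 9 months (≈270 days) ✓; dept Product ✗ → not eligible.
Identity Protection Plan — status full-time ✗ (requires part-time or temporary) → not eligible.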